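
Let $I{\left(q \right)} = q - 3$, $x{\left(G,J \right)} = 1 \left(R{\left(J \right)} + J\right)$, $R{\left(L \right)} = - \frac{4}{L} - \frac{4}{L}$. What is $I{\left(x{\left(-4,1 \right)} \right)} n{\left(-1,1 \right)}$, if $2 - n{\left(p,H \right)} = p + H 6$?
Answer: $30$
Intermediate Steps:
$R{\left(L \right)} = - \frac{8}{L}$
$x{\left(G,J \right)} = J - \frac{8}{J}$ ($x{\left(G,J \right)} = 1 \left(- \frac{8}{J} + J\right) = 1 \left(J - \frac{8}{J}\right) = J - \frac{8}{J}$)
$n{\left(p,H \right)} = 2 - p - 6 H$ ($n{\left(p,H \right)} = 2 - \left(p + H 6\right) = 2 - \left(p + 6 H\right) = 2 - p - 6 H$)
$I{\left(q \right)} = -3 + q$ ($I{\left(q \right)} = q - 3 = -3 + q$)
$I{\left(x{\left(-4,1 \right)} \right)} n{\left(-1,1 \right)} = \left(-3 + \left(1 - \frac{8}{1}\right)\right) \left(2 - -1 - 6\right) = \left(-3 + \left(1 - 8\right)\right) \left(2 + 1 - 6\right) = \left(-3 + \left(1 - 8\right)\right) \left(-3\right) = \left(-3 - 7\right) \left(-3\right) = \left(-10\right) \left(-3\right) = 30$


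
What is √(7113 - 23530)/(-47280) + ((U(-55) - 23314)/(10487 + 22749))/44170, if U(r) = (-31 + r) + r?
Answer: -4691/293606824 - I*√16417/47280 ≈ -1.5977e-5 - 0.00271*I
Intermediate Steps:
U(r) = -31 + 2*r
√(7113 - 23530)/(-47280) + ((U(-55) - 23314)/(10487 + 22749))/44170 = √(7113 - 23530)/(-47280) + (((-31 + 2*(-55)) - 23314)/(10487 + 22749))/44170 = √(-16417)*(-1/47280) + (((-31 - 110) - 23314)/33236)*(1/44170) = (I*√16417)*(-1/47280) + ((-141 - 23314)*(1/33236))*(1/44170) = -I*√16417/47280 - 23455*1/33236*(1/44170) = -I*√16417/47280 - 23455/33236*1/44170 = -I*√16417/47280 - 4691/293606824 = -4691/293606824 - I*√16417/47280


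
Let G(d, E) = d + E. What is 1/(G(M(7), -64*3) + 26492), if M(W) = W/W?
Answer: 1/26301 ≈ 3.8021e-5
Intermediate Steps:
M(W) = 1
G(d, E) = E + d
1/(G(M(7), -64*3) + 26492) = 1/((-64*3 + 1) + 26492) = 1/((-192 + 1) + 26492) = 1/(-191 + 26492) = 1/26301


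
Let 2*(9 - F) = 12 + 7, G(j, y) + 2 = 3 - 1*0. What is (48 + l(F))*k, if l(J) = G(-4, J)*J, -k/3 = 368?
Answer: -52440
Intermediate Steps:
k = -1104 (k = -3*368 = -1104)
G(j, y) = 1 (G(j, y) = -2 + (3 - 1*0) = -2 + (3 + 0) = -2 + 3 = 1)
F = -½ (F = 9 - (12 + 7)/2 = 9 - ½*19 = 9 - 19/2 = -½ ≈ -0.50000)
l(J) = J (l(J) = 1*J = J)
(48 + l(F))*k = (48 - ½)*(-1104) = (95/2)*(-1104) = -52440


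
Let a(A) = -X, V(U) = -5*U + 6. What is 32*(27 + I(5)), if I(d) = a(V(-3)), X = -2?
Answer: 928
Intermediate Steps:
V(U) = 6 - 5*U
a(A) = 2 (a(A) = -1*(-2) = 2)
I(d) = 2
32*(27 + I(5)) = 32*(27 + 2) = 32*29 = 928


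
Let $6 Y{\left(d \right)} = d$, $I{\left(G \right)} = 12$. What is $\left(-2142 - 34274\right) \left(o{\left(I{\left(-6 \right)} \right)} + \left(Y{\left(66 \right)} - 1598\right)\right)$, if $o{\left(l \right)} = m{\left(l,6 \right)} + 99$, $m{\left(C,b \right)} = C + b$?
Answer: $53531520$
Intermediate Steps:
$Y{\left(d \right)} = \frac{d}{6}$
$o{\left(l \right)} = 105 + l$ ($o{\left(l \right)} = \left(l + 6\right) + 99 = \left(6 + l\right) + 99 = 105 + l$)
$\left(-2142 - 34274\right) \left(o{\left(I{\left(-6 \right)} \right)} + \left(Y{\left(66 \right)} - 1598\right)\right) = \left(-2142 - 34274\right) \left(\left(105 + 12\right) + \left(\frac{1}{6} \cdot 66 - 1598\right)\right) = - 36416 \left(117 + \left(11 - 1598\right)\right) = - 36416 \left(117 - 1587\right) = \left(-36416\right) \left(-1470\right) = 53531520$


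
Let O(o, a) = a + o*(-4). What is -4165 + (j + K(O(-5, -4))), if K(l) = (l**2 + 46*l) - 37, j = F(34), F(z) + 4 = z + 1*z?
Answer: -3146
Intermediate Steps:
O(o, a) = a - 4*o
F(z) = -4 + 2*z (F(z) = -4 + (z + 1*z) = -4 + (z + z) = -4 + 2*z)
j = 64 (j = -4 + 2*34 = -4 + 68 = 64)
K(l) = -37 + l**2 + 46*l
-4165 + (j + K(O(-5, -4))) = -4165 + (64 + (-37 + (-4 - 4*(-5))**2 + 46*(-4 - 4*(-5)))) = -4165 + (64 + (-37 + (-4 + 20)**2 + 46*(-4 + 20))) = -4165 + (64 + (-37 + 16**2 + 46*16)) = -4165 + (64 + (-37 + 256 + 736)) = -4165 + (64 + 955) = -4165 + 1019 = -3146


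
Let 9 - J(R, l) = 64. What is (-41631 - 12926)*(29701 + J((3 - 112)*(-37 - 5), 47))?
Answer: -1617396822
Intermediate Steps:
J(R, l) = -55 (J(R, l) = 9 - 1*64 = 9 - 64 = -55)
(-41631 - 12926)*(29701 + J((3 - 112)*(-37 - 5), 47)) = (-41631 - 12926)*(29701 - 55) = -54557*29646 = -1617396822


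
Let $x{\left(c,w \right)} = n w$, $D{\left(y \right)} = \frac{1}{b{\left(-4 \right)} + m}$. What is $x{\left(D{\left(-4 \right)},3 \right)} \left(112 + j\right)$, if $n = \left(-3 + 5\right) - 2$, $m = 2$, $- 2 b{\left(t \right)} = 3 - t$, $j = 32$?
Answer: $0$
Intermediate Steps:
$b{\left(t \right)} = - \frac{3}{2} + \frac{t}{2}$ ($b{\left(t \right)} = - \frac{3 - t}{2} = - \frac{3}{2} + \frac{t}{2}$)
$n = 0$ ($n = 2 - 2 = 0$)
$D{\left(y \right)} = - \frac{2}{3}$ ($D{\left(y \right)} = \frac{1}{\left(- \frac{3}{2} + \frac{1}{2} \left(-4\right)\right) + 2} = \frac{1}{\left(- \frac{3}{2} - 2\right) + 2} = \frac{1}{- \frac{7}{2} + 2} = \frac{1}{- \frac{3}{2}} = - \frac{2}{3}$)
$x{\left(c,w \right)} = 0$ ($x{\left(c,w \right)} = 0 w = 0$)
$x{\left(D{\left(-4 \right)},3 \right)} \left(112 + j\right) = 0 \left(112 + 32\right) = 0 \cdot 144 = 0$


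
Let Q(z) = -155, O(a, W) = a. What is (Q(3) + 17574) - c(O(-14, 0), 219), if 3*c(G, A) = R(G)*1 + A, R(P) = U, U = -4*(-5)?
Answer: 52018/3 ≈ 17339.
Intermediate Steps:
U = 20
R(P) = 20
c(G, A) = 20/3 + A/3 (c(G, A) = (20*1 + A)/3 = (20 + A)/3 = 20/3 + A/3)
(Q(3) + 17574) - c(O(-14, 0), 219) = (-155 + 17574) - (20/3 + (1/3)*219) = 17419 - (20/3 + 73) = 17419 - 1*239/3 = 17419 - 239/3 = 52018/3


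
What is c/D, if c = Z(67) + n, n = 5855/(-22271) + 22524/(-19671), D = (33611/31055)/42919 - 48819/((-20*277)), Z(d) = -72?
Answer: -15831016084560268539820/1900404925150673920673 ≈ -8.3303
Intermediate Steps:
D = 13013713628459/1476797295860 (D = (33611*(1/31055))*(1/42919) - 48819/(-5540) = (33611/31055)*(1/42919) - 48819*(-1/5540) = 33611/1332849545 + 48819/5540 = 13013713628459/1476797295860 ≈ 8.8121)
n = -205601903/146030947 (n = 5855*(-1/22271) + 22524*(-1/19671) = -5855/22271 - 7508/6557 = -205601903/146030947 ≈ -1.4079)
c = -10719830087/146030947 (c = -72 - 205601903/146030947 = -10719830087/146030947 ≈ -73.408)
c/D = -10719830087/(146030947*13013713628459/1476797295860) = -10719830087/146030947*1476797295860/13013713628459 = -15831016084560268539820/1900404925150673920673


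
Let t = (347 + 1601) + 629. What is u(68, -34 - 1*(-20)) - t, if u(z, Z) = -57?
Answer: -2634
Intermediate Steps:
t = 2577 (t = 1948 + 629 = 2577)
u(68, -34 - 1*(-20)) - t = -57 - 1*2577 = -57 - 2577 = -2634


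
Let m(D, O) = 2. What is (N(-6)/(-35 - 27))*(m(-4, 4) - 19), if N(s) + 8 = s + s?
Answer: -170/31 ≈ -5.4839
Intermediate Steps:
N(s) = -8 + 2*s (N(s) = -8 + (s + s) = -8 + 2*s)
(N(-6)/(-35 - 27))*(m(-4, 4) - 19) = ((-8 + 2*(-6))/(-35 - 27))*(2 - 19) = ((-8 - 12)/(-62))*(-17) = -20*(-1/62)*(-17) = (10/31)*(-17) = -170/31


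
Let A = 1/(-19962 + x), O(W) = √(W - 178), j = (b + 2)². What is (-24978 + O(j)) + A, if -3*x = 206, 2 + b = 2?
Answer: -1500977979/60092 + I*√174 ≈ -24978.0 + 13.191*I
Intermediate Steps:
b = 0 (b = -2 + 2 = 0)
x = -206/3 (x = -⅓*206 = -206/3 ≈ -68.667)
j = 4 (j = (0 + 2)² = 2² = 4)
O(W) = √(-178 + W)
A = -3/60092 (A = 1/(-19962 - 206/3) = 1/(-60092/3) = -3/60092 ≈ -4.9923e-5)
(-24978 + O(j)) + A = (-24978 + √(-178 + 4)) - 3/60092 = (-24978 + √(-174)) - 3/60092 = (-24978 + I*√174) - 3/60092 = -1500977979/60092 + I*√174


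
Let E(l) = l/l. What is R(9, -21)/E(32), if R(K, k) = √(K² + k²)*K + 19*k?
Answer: -399 + 27*√58 ≈ -193.37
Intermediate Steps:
R(K, k) = 19*k + K*√(K² + k²) (R(K, k) = K*√(K² + k²) + 19*k = 19*k + K*√(K² + k²))
E(l) = 1
R(9, -21)/E(32) = (19*(-21) + 9*√(9² + (-21)²))/1 = (-399 + 9*√(81 + 441))*1 = (-399 + 9*√522)*1 = (-399 + 9*(3*√58))*1 = (-399 + 27*√58)*1 = -399 + 27*√58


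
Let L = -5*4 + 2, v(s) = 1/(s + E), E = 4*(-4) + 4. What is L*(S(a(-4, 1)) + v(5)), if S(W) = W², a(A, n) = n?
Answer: -108/7 ≈ -15.429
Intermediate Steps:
E = -12 (E = -16 + 4 = -12)
v(s) = 1/(-12 + s) (v(s) = 1/(s - 12) = 1/(-12 + s))
L = -18 (L = -20 + 2 = -18)
L*(S(a(-4, 1)) + v(5)) = -18*(1² + 1/(-12 + 5)) = -18*(1 + 1/(-7)) = -18*(1 - ⅐) = -18*6/7 = -108/7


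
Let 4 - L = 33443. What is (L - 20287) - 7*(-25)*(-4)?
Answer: -54426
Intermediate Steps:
L = -33439 (L = 4 - 1*33443 = 4 - 33443 = -33439)
(L - 20287) - 7*(-25)*(-4) = (-33439 - 20287) - 7*(-25)*(-4) = -53726 + 175*(-4) = -53726 - 700 = -54426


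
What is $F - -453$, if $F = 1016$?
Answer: $1469$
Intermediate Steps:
$F - -453 = 1016 - -453 = 1016 + \left(-1995 + 2448\right) = 1016 + 453 = 1469$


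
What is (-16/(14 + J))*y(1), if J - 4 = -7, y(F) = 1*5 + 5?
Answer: -160/11 ≈ -14.545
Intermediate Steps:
y(F) = 10 (y(F) = 5 + 5 = 10)
J = -3 (J = 4 - 7 = -3)
(-16/(14 + J))*y(1) = -16/(14 - 3)*10 = -16/11*10 = -160/11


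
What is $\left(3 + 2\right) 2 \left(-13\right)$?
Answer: $-130$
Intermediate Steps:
$\left(3 + 2\right) 2 \left(-13\right) = 5 \cdot 2 \left(-13\right) = 10 \left(-13\right) = -130$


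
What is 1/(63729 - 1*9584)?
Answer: 1/54145 ≈ 1.8469e-5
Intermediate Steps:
1/(63729 - 1*9584) = 1/(63729 - 9584) = 1/54145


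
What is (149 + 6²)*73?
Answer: 13505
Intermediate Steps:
(149 + 6²)*73 = (149 + 36)*73 = 185*73 = 13505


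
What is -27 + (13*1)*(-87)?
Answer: -1158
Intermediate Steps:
-27 + (13*1)*(-87) = -27 + 13*(-87) = -27 - 1131 = -1158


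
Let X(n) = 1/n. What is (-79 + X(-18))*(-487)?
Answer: 693001/18 ≈ 38500.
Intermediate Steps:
(-79 + X(-18))*(-487) = (-79 + 1/(-18))*(-487) = (-79 - 1/18)*(-487) = -1423/18*(-487) = 693001/18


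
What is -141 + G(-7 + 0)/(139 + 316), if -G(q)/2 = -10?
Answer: -12827/91 ≈ -140.96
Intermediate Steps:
G(q) = 20 (G(q) = -2*(-10) = 20)
-141 + G(-7 + 0)/(139 + 316) = -141 + 20/(139 + 316) = -141 + 20/455 = -141 + 20*(1/455) = -141 + 4/91 = -12827/91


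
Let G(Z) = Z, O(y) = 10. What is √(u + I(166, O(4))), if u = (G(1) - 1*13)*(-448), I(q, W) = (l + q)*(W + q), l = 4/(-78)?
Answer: 8*√821886/39 ≈ 185.97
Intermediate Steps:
l = -2/39 (l = 4*(-1/78) = -2/39 ≈ -0.051282)
I(q, W) = (-2/39 + q)*(W + q)
u = 5376 (u = (1 - 1*13)*(-448) = (1 - 13)*(-448) = -12*(-448) = 5376)
√(u + I(166, O(4))) = √(5376 + (166² - 2/39*10 - 2/39*166 + 10*166)) = √(5376 + (27556 - 20/39 - 332/39 + 1660)) = √(5376 + 1139072/39) = √(1348736/39) = 8*√821886/39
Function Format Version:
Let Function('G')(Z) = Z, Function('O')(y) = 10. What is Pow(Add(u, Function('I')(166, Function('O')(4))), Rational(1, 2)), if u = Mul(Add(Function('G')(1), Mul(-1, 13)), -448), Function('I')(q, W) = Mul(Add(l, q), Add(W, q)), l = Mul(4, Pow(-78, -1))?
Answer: Mul(Rational(8, 39), Pow(821886, Rational(1, 2))) ≈ 185.97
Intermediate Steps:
l = Rational(-2, 39) (l = Mul(4, Rational(-1, 78)) = Rational(-2, 39) ≈ -0.051282)
Function('I')(q, W) = Mul(Add(Rational(-2, 39), q), Add(W, q))
u = 5376 (u = Mul(Add(1, Mul(-1, 13)), -448) = Mul(Add(1, -13), -448) = Mul(-12, -448) = 5376)
Pow(Add(u, Function('I')(166, Function('O')(4))), Rational(1, 2)) = Pow(Add(5376, Add(Pow(166, 2), Mul(Rational(-2, 39), 10), Mul(Rational(-2, 39), 166), Mul(10, 166))), Rational(1, 2)) = Pow(Add(5376, Add(27556, Rational(-20, 39), Rational(-332, 39), 1660)), Rational(1, 2)) = Pow(Add(5376, Rational(1139072, 39)), Rational(1, 2)) = Pow(Rational(1348736, 39), Rational(1, 2)) = Mul(Rational(8, 39), Pow(821886, Rational(1, 2)))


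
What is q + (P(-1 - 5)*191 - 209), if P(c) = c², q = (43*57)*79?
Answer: 200296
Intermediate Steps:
q = 193629 (q = 2451*79 = 193629)
q + (P(-1 - 5)*191 - 209) = 193629 + ((-1 - 5)²*191 - 209) = 193629 + ((-6)²*191 - 209) = 193629 + (36*191 - 209) = 193629 + (6876 - 209) = 193629 + 6667 = 200296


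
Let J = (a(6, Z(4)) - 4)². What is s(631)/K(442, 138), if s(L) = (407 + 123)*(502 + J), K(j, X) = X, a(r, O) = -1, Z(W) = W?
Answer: 139655/69 ≈ 2024.0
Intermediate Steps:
J = 25 (J = (-1 - 4)² = (-5)² = 25)
s(L) = 279310 (s(L) = (407 + 123)*(502 + 25) = 530*527 = 279310)
s(631)/K(442, 138) = 279310/138 = 279310*(1/138) = 139655/69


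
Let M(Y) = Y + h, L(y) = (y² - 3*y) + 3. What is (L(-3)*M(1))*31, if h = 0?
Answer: 651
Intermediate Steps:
L(y) = 3 + y² - 3*y
M(Y) = Y (M(Y) = Y + 0 = Y)
(L(-3)*M(1))*31 = ((3 + (-3)² - 3*(-3))*1)*31 = ((3 + 9 + 9)*1)*31 = (21*1)*31 = 21*31 = 651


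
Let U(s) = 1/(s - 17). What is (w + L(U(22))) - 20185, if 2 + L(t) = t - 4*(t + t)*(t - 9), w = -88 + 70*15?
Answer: -480268/25 ≈ -19211.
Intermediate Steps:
U(s) = 1/(-17 + s)
w = 962 (w = -88 + 1050 = 962)
L(t) = -2 + t - 8*t*(-9 + t) (L(t) = -2 + (t - 4*(t + t)*(t - 9)) = -2 + (t - 4*2*t*(-9 + t)) = -2 + (t - 8*t*(-9 + t)) = -2 + t - 8*t*(-9 + t))
(w + L(U(22))) - 20185 = (962 + (-2 - 8/(-17 + 22)**2 + 73/(-17 + 22))) - 20185 = (962 + (-2 - 8*(1/5)**2 + 73/5)) - 20185 = (962 + (-2 - 8*(1/5)**2 + 73*(1/5))) - 20185 = (962 + (-2 - 8*1/25 + 73/5)) - 20185 = (962 + (-2 - 8/25 + 73/5)) - 20185 = (962 + 307/25) - 20185 = 24357/25 - 20185 = -480268/25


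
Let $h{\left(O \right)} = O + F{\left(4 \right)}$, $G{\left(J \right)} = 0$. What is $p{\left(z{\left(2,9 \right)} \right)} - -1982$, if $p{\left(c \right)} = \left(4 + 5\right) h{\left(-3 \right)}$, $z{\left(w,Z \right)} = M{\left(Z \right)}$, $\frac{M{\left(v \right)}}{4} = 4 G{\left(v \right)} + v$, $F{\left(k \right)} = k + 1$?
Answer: $2000$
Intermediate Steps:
$F{\left(k \right)} = 1 + k$
$M{\left(v \right)} = 4 v$ ($M{\left(v \right)} = 4 \left(4 \cdot 0 + v\right) = 4 \left(0 + v\right) = 4 v$)
$z{\left(w,Z \right)} = 4 Z$
$h{\left(O \right)} = 5 + O$ ($h{\left(O \right)} = O + \left(1 + 4\right) = O + 5 = 5 + O$)
$p{\left(c \right)} = 18$ ($p{\left(c \right)} = \left(4 + 5\right) \left(5 - 3\right) = 9 \cdot 2 = 18$)
$p{\left(z{\left(2,9 \right)} \right)} - -1982 = 18 - -1982 = 18 + 1982 = 2000$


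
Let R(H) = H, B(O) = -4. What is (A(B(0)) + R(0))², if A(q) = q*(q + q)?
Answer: 1024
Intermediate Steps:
A(q) = 2*q² (A(q) = q*(2*q) = 2*q²)
(A(B(0)) + R(0))² = (2*(-4)² + 0)² = (2*16 + 0)² = (32 + 0)² = 32² = 1024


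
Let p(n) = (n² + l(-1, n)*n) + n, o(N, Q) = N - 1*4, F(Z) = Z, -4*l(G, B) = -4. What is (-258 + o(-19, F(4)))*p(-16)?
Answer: -62944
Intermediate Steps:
l(G, B) = 1 (l(G, B) = -¼*(-4) = 1)
o(N, Q) = -4 + N (o(N, Q) = N - 4 = -4 + N)
p(n) = n² + 2*n (p(n) = (n² + 1*n) + n = (n² + n) + n = (n + n²) + n = n² + 2*n)
(-258 + o(-19, F(4)))*p(-16) = (-258 + (-4 - 19))*(-16*(2 - 16)) = (-258 - 23)*(-16*(-14)) = -281*224 = -62944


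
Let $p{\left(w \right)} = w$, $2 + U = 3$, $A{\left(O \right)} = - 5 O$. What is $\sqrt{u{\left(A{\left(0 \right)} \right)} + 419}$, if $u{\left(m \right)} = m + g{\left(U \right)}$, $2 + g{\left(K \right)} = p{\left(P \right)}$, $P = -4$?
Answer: $\sqrt{413} \approx 20.322$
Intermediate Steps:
$U = 1$ ($U = -2 + 3 = 1$)
$g{\left(K \right)} = -6$ ($g{\left(K \right)} = -2 - 4 = -6$)
$u{\left(m \right)} = -6 + m$ ($u{\left(m \right)} = m - 6 = -6 + m$)
$\sqrt{u{\left(A{\left(0 \right)} \right)} + 419} = \sqrt{\left(-6 - 0\right) + 419} = \sqrt{\left(-6 + 0\right) + 419} = \sqrt{-6 + 419} = \sqrt{413}$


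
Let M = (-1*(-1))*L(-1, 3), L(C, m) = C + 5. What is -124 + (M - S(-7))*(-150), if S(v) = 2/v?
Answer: -5368/7 ≈ -766.86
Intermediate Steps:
L(C, m) = 5 + C
M = 4 (M = (-1*(-1))*(5 - 1) = 1*4 = 4)
-124 + (M - S(-7))*(-150) = -124 + (4 - 2/(-7))*(-150) = -124 + (4 - 2*(-1)/7)*(-150) = -124 + (4 - 1*(-2/7))*(-150) = -124 + (4 + 2/7)*(-150) = -124 + (30/7)*(-150) = -124 - 4500/7 = -5368/7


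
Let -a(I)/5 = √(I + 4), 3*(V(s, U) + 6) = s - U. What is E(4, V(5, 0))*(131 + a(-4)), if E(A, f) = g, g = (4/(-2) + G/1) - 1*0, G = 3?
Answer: 131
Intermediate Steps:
V(s, U) = -6 - U/3 + s/3 (V(s, U) = -6 + (s - U)/3 = -6 + (-U/3 + s/3) = -6 - U/3 + s/3)
g = 1 (g = (4/(-2) + 3/1) - 1*0 = (4*(-½) + 3*1) + 0 = (-2 + 3) + 0 = 1 + 0 = 1)
E(A, f) = 1
a(I) = -5*√(4 + I) (a(I) = -5*√(I + 4) = -5*√(4 + I))
E(4, V(5, 0))*(131 + a(-4)) = 1*(131 - 5*√(4 - 4)) = 1*(131 - 5*√0) = 1*(131 - 5*0) = 1*(131 + 0) = 1*131 = 131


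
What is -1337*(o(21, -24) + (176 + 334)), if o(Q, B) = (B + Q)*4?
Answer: -665826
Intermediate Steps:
o(Q, B) = 4*B + 4*Q
-1337*(o(21, -24) + (176 + 334)) = -1337*((4*(-24) + 4*21) + (176 + 334)) = -1337*((-96 + 84) + 510) = -1337*(-12 + 510) = -1337*498 = -665826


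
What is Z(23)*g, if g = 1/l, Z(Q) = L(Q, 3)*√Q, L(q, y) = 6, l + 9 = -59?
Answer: -3*√23/34 ≈ -0.42316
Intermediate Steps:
l = -68 (l = -9 - 59 = -68)
Z(Q) = 6*√Q
g = -1/68 (g = 1/(-68) = -1/68 ≈ -0.014706)
Z(23)*g = (6*√23)*(-1/68) = -3*√23/34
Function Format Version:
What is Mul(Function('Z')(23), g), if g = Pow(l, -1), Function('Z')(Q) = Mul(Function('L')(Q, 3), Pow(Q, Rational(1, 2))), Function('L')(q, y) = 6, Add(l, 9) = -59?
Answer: Mul(Rational(-3, 34), Pow(23, Rational(1, 2))) ≈ -0.42316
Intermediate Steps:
l = -68 (l = Add(-9, -59) = -68)
Function('Z')(Q) = Mul(6, Pow(Q, Rational(1, 2)))
g = Rational(-1, 68) (g = Pow(-68, -1) = Rational(-1, 68) ≈ -0.014706)
Mul(Function('Z')(23), g) = Mul(Mul(6, Pow(23, Rational(1, 2))), Rational(-1, 68)) = Mul(Rational(-3, 34), Pow(23, Rational(1, 2)))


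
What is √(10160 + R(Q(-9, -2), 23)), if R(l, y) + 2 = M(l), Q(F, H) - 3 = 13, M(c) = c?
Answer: √10174 ≈ 100.87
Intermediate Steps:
Q(F, H) = 16 (Q(F, H) = 3 + 13 = 16)
R(l, y) = -2 + l
√(10160 + R(Q(-9, -2), 23)) = √(10160 + (-2 + 16)) = √(10160 + 14) = √10174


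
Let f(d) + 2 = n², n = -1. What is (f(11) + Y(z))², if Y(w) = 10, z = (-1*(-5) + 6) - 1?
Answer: 81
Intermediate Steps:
z = 10 (z = (5 + 6) - 1 = 11 - 1 = 10)
f(d) = -1 (f(d) = -2 + (-1)² = -2 + 1 = -1)
(f(11) + Y(z))² = (-1 + 10)² = 9² = 81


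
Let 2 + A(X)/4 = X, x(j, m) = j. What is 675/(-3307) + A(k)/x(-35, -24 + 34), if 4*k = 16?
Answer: -50081/115745 ≈ -0.43268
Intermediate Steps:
k = 4 (k = (1/4)*16 = 4)
A(X) = -8 + 4*X
675/(-3307) + A(k)/x(-35, -24 + 34) = 675/(-3307) + (-8 + 4*4)/(-35) = 675*(-1/3307) + (-8 + 16)*(-1/35) = -675/3307 + 8*(-1/35) = -675/3307 - 8/35 = -50081/115745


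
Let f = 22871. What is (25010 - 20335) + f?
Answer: 27546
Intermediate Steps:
(25010 - 20335) + f = (25010 - 20335) + 22871 = 4675 + 22871 = 27546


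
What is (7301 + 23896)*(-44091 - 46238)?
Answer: -2817993813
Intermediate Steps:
(7301 + 23896)*(-44091 - 46238) = 31197*(-90329) = -2817993813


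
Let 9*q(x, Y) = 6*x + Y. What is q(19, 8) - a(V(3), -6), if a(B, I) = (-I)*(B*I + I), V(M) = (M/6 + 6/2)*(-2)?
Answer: -1822/9 ≈ -202.44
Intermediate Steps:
q(x, Y) = Y/9 + 2*x/3 (q(x, Y) = (6*x + Y)/9 = (Y + 6*x)/9 = Y/9 + 2*x/3)
V(M) = -6 - M/3 (V(M) = (M*(⅙) + 6*(½))*(-2) = (M/6 + 3)*(-2) = (3 + M/6)*(-2) = -6 - M/3)
a(B, I) = -I*(I + B*I) (a(B, I) = (-I)*(I + B*I) = -I*(I + B*I))
q(19, 8) - a(V(3), -6) = ((⅑)*8 + (⅔)*19) - (-6)²*(-1 - (-6 - ⅓*3)) = (8/9 + 38/3) - 36*(-1 - (-6 - 1)) = 122/9 - 36*(-1 - 1*(-7)) = 122/9 - 36*(-1 + 7) = 122/9 - 36*6 = 122/9 - 1*216 = 122/9 - 216 = -1822/9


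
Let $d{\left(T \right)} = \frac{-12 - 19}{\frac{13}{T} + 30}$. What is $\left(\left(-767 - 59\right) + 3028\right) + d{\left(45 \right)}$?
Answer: $\frac{2999931}{1363} \approx 2201.0$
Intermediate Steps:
$d{\left(T \right)} = - \frac{31}{30 + \frac{13}{T}}$
$\left(\left(-767 - 59\right) + 3028\right) + d{\left(45 \right)} = \left(\left(-767 - 59\right) + 3028\right) - \frac{1395}{13 + 30 \cdot 45} = \left(\left(-767 - 59\right) + 3028\right) - \frac{1395}{13 + 1350} = \left(-826 + 3028\right) - \frac{1395}{1363} = 2202 - 1395 \cdot \frac{1}{1363} = 2202 - \frac{1395}{1363} = \frac{2999931}{1363}$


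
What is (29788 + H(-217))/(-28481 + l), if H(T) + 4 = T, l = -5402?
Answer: -29567/33883 ≈ -0.87262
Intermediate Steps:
H(T) = -4 + T
(29788 + H(-217))/(-28481 + l) = (29788 + (-4 - 217))/(-28481 - 5402) = (29788 - 221)/(-33883) = 29567*(-1/33883) = -29567/33883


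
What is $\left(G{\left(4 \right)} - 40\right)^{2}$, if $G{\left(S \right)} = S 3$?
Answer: $784$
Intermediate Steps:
$G{\left(S \right)} = 3 S$
$\left(G{\left(4 \right)} - 40\right)^{2} = \left(3 \cdot 4 - 40\right)^{2} = \left(12 - 40\right)^{2} = \left(-28\right)^{2} = 784$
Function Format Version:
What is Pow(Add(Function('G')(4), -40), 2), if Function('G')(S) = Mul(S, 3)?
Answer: 784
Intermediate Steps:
Function('G')(S) = Mul(3, S)
Pow(Add(Function('G')(4), -40), 2) = Pow(Add(Mul(3, 4), -40), 2) = Pow(Add(12, -40), 2) = Pow(-28, 2) = 784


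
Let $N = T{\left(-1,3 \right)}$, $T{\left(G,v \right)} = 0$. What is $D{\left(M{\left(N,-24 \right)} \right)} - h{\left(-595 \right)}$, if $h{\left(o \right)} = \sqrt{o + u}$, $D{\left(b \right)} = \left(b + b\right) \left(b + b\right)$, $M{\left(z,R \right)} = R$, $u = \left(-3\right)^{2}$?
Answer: $2304 - i \sqrt{586} \approx 2304.0 - 24.207 i$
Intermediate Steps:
$N = 0$
$u = 9$
$D{\left(b \right)} = 4 b^{2}$ ($D{\left(b \right)} = 2 b 2 b = 4 b^{2}$)
$h{\left(o \right)} = \sqrt{9 + o}$ ($h{\left(o \right)} = \sqrt{o + 9} = \sqrt{9 + o}$)
$D{\left(M{\left(N,-24 \right)} \right)} - h{\left(-595 \right)} = 4 \left(-24\right)^{2} - \sqrt{9 - 595} = 4 \cdot 576 - \sqrt{-586} = 2304 - i \sqrt{586}$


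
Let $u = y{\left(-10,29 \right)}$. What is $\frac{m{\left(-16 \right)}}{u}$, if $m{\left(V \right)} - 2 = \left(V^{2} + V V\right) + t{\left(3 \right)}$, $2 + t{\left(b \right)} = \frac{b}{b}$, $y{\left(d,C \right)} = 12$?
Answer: $\frac{171}{4} \approx 42.75$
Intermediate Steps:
$u = 12$
$t{\left(b \right)} = -1$ ($t{\left(b \right)} = -2 + \frac{b}{b} = -2 + 1 = -1$)
$m{\left(V \right)} = 1 + 2 V^{2}$ ($m{\left(V \right)} = 2 - \left(1 - V^{2} - V V\right) = 2 + \left(\left(V^{2} + V^{2}\right) - 1\right) = 2 + \left(2 V^{2} - 1\right) = 2 + \left(-1 + 2 V^{2}\right) = 1 + 2 V^{2}$)
$\frac{m{\left(-16 \right)}}{u} = \frac{1 + 2 \left(-16\right)^{2}}{12} = \left(1 + 2 \cdot 256\right) \frac{1}{12} = \left(1 + 512\right) \frac{1}{12} = 513 \cdot \frac{1}{12} = \frac{171}{4}$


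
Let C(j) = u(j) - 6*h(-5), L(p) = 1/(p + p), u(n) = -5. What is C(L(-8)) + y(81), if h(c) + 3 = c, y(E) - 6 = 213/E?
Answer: 1394/27 ≈ 51.630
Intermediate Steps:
y(E) = 6 + 213/E
h(c) = -3 + c
L(p) = 1/(2*p)
C(j) = 43 (C(j) = -5 - 6*(-3 - 5) = -5 - 6*(-8) = -5 + 48 = 43)
C(L(-8)) + y(81) = 43 + (6 + 213/81) = 43 + (6 + 213*(1/81)) = 43 + (6 + 71/27) = 43 + 233/27 = 1394/27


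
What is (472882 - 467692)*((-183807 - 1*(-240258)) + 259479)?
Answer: 1639676700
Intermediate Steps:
(472882 - 467692)*((-183807 - 1*(-240258)) + 259479) = 5190*((-183807 + 240258) + 259479) = 5190*(56451 + 259479) = 5190*315930 = 1639676700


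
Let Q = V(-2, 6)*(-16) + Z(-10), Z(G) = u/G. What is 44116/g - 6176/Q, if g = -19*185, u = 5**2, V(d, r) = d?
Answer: -46020124/207385 ≈ -221.91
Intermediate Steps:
u = 25
Z(G) = 25/G
g = -3515
Q = 59/2 (Q = -2*(-16) + 25/(-10) = 32 + 25*(-1/10) = 32 - 5/2 = 59/2 ≈ 29.500)
44116/g - 6176/Q = 44116/(-3515) - 6176/59/2 = 44116*(-1/3515) - 6176*2/59 = -44116/3515 - 12352/59 = -46020124/207385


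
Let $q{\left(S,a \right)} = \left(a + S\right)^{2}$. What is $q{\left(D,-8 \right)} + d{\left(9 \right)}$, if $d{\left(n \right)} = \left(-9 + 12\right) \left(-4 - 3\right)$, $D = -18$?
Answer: $655$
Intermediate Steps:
$d{\left(n \right)} = -21$ ($d{\left(n \right)} = 3 \left(-7\right) = -21$)
$q{\left(S,a \right)} = \left(S + a\right)^{2}$
$q{\left(D,-8 \right)} + d{\left(9 \right)} = \left(-18 - 8\right)^{2} - 21 = \left(-26\right)^{2} - 21 = 676 - 21 = 655$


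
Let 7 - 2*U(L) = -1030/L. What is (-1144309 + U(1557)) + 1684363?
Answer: 1681740085/3114 ≈ 5.4006e+5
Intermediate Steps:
U(L) = 7/2 + 515/L (U(L) = 7/2 - (-515)/L = 7/2 + 515/L)
(-1144309 + U(1557)) + 1684363 = (-1144309 + (7/2 + 515/1557)) + 1684363 = (-1144309 + 11929/3114) + 1684363 = -3563366297/3114 + 1684363 = 1681740085/3114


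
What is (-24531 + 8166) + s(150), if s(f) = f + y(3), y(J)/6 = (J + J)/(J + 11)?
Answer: -113487/7 ≈ -16212.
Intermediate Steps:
y(J) = 12*J/(11 + J) (y(J) = 6*((J + J)/(J + 11)) = 6*((2*J)/(11 + J)) = 6*(2*J/(11 + J)) = 12*J/(11 + J))
s(f) = 18/7 + f (s(f) = f + 12*3/(11 + 3) = f + 12*3/14 = f + 12*3*(1/14) = f + 18/7 = 18/7 + f)
(-24531 + 8166) + s(150) = (-24531 + 8166) + (18/7 + 150) = -16365 + 1068/7 = -113487/7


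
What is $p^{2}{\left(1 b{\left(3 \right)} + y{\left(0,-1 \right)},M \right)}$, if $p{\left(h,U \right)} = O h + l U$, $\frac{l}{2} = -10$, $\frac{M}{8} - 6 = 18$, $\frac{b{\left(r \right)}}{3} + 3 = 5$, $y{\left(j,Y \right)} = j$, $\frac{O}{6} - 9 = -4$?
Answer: $13395600$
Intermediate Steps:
$O = 30$ ($O = 54 + 6 \left(-4\right) = 54 - 24 = 30$)
$b{\left(r \right)} = 6$ ($b{\left(r \right)} = -9 + 3 \cdot 5 = -9 + 15 = 6$)
$M = 192$ ($M = 48 + 8 \cdot 18 = 48 + 144 = 192$)
$l = -20$ ($l = 2 \left(-10\right) = -20$)
$p{\left(h,U \right)} = - 20 U + 30 h$ ($p{\left(h,U \right)} = 30 h - 20 U = - 20 U + 30 h$)
$p^{2}{\left(1 b{\left(3 \right)} + y{\left(0,-1 \right)},M \right)} = \left(\left(-20\right) 192 + 30 \left(1 \cdot 6 + 0\right)\right)^{2} = \left(-3840 + 30 \left(6 + 0\right)\right)^{2} = \left(-3840 + 30 \cdot 6\right)^{2} = \left(-3840 + 180\right)^{2} = \left(-3660\right)^{2} = 13395600$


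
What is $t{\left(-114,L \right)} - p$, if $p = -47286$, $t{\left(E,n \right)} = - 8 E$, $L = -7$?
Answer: $48198$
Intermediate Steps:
$t{\left(-114,L \right)} - p = \left(-8\right) \left(-114\right) - -47286 = 912 + 47286 = 48198$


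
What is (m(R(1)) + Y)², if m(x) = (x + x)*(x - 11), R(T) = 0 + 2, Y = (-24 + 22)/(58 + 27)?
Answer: 9375844/7225 ≈ 1297.7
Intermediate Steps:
Y = -2/85 ≈ -0.023529
R(T) = 2
m(x) = 2*x*(-11 + x) (m(x) = (2*x)*(-11 + x) = 2*x*(-11 + x))
(m(R(1)) + Y)² = (2*2*(-11 + 2) - 2/85)² = (2*2*(-9) - 2/85)² = (-36 - 2/85)² = (-3062/85)² = 9375844/7225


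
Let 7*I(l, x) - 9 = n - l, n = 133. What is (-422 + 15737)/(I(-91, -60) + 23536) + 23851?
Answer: 262344296/10999 ≈ 23852.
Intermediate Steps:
I(l, x) = 142/7 - l/7 (I(l, x) = 9/7 + (133 - l)/7 = 9/7 + (19 - l/7) = 142/7 - l/7)
(-422 + 15737)/(I(-91, -60) + 23536) + 23851 = (-422 + 15737)/((142/7 - 1/7*(-91)) + 23536) + 23851 = 15315/((142/7 + 13) + 23536) + 23851 = 15315/(233/7 + 23536) + 23851 = 15315/(164985/7) + 23851 = 15315*(7/164985) + 23851 = 7147/10999 + 23851 = 262344296/10999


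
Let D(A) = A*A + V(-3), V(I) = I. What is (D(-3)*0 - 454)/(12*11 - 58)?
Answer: -227/37 ≈ -6.1351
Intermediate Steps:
D(A) = -3 + A² (D(A) = A*A - 3 = A² - 3 = -3 + A²)
(D(-3)*0 - 454)/(12*11 - 58) = ((-3 + (-3)²)*0 - 454)/(12*11 - 58) = ((-3 + 9)*0 - 454)/(132 - 58) = (6*0 - 454)/74 = (0 - 454)*(1/74) = -454*1/74 = -227/37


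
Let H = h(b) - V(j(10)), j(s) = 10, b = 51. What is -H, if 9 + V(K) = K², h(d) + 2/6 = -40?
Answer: 394/3 ≈ 131.33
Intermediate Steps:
h(d) = -121/3 (h(d) = -⅓ - 40 = -121/3)
V(K) = -9 + K²
H = -394/3 (H = -121/3 - (-9 + 10²) = -121/3 - (-9 + 100) = -121/3 - 1*91 = -121/3 - 91 = -394/3 ≈ -131.33)
-H = -1*(-394/3) = 394/3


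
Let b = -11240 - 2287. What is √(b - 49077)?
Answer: 6*I*√1739 ≈ 250.21*I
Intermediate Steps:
b = -13527
√(b - 49077) = √(-13527 - 49077) = √(-62604) = 6*I*√1739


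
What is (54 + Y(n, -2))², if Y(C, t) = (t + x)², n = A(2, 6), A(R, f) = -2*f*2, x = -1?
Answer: 3969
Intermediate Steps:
A(R, f) = -4*f
n = -24 (n = -4*6 = -24)
Y(C, t) = (-1 + t)² (Y(C, t) = (t - 1)² = (-1 + t)²)
(54 + Y(n, -2))² = (54 + (-1 - 2)²)² = (54 + (-3)²)² = (54 + 9)² = 63² = 3969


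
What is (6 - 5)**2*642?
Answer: 642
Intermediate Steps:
(6 - 5)**2*642 = 1**2*642 = 1*642 = 642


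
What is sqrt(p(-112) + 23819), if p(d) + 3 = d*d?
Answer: 6*sqrt(1010) ≈ 190.68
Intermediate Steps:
p(d) = -3 + d**2 (p(d) = -3 + d*d = -3 + d**2)
sqrt(p(-112) + 23819) = sqrt((-3 + (-112)**2) + 23819) = sqrt((-3 + 12544) + 23819) = sqrt(12541 + 23819) = sqrt(36360) = 6*sqrt(1010)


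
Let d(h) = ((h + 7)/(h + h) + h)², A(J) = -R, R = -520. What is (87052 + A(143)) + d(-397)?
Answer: 38581302744/157609 ≈ 2.4479e+5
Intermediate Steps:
A(J) = 520 (A(J) = -1*(-520) = 520)
d(h) = (h + (7 + h)/(2*h))² (d(h) = ((7 + h)/((2*h)) + h)² = ((7 + h)*(1/(2*h)) + h)² = ((7 + h)/(2*h) + h)² = (h + (7 + h)/(2*h))²)
(87052 + A(143)) + d(-397) = (87052 + 520) + (¼)*(7 - 397 + 2*(-397)²)²/(-397)² = 87572 + (¼)*(1/157609)*(7 - 397 + 2*157609)² = 87572 + (¼)*(1/157609)*(7 - 397 + 315218)² = 87572 + (¼)*(1/157609)*314828² = 87572 + (¼)*(1/157609)*99116669584 = 87572 + 24779167396/157609 = 38581302744/157609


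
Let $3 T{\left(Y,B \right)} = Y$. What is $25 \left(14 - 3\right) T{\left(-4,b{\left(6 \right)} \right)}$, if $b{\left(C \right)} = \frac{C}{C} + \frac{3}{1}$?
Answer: $- \frac{1100}{3} \approx -366.67$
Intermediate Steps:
$b{\left(C \right)} = 4$ ($b{\left(C \right)} = 1 + 3 \cdot 1 = 1 + 3 = 4$)
$T{\left(Y,B \right)} = \frac{Y}{3}$
$25 \left(14 - 3\right) T{\left(-4,b{\left(6 \right)} \right)} = 25 \left(14 - 3\right) \frac{1}{3} \left(-4\right) = 25 \left(14 - 3\right) \left(- \frac{4}{3}\right) = 25 \cdot 11 \left(- \frac{4}{3}\right) = 275 \left(- \frac{4}{3}\right) = - \frac{1100}{3}$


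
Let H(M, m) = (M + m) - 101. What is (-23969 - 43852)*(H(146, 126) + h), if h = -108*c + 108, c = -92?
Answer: -692791515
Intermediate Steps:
H(M, m) = -101 + M + m
h = 10044 (h = -108*(-92) + 108 = 9936 + 108 = 10044)
(-23969 - 43852)*(H(146, 126) + h) = (-23969 - 43852)*((-101 + 146 + 126) + 10044) = -67821*(171 + 10044) = -67821*10215 = -692791515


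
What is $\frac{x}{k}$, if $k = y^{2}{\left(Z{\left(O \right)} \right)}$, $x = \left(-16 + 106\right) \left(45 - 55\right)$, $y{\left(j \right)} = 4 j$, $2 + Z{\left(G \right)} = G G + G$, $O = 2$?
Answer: $- \frac{225}{64} \approx -3.5156$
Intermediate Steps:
$Z{\left(G \right)} = -2 + G + G^{2}$ ($Z{\left(G \right)} = -2 + \left(G G + G\right) = -2 + \left(G^{2} + G\right) = -2 + \left(G + G^{2}\right) = -2 + G + G^{2}$)
$x = -900$ ($x = 90 \left(45 - 55\right) = 90 \left(-10\right) = -900$)
$k = 256$ ($k = \left(4 \left(-2 + 2 + 2^{2}\right)\right)^{2} = \left(4 \left(-2 + 2 + 4\right)\right)^{2} = \left(4 \cdot 4\right)^{2} = 16^{2} = 256$)
$\frac{x}{k} = - \frac{900}{256} = \left(-900\right) \frac{1}{256} = - \frac{225}{64}$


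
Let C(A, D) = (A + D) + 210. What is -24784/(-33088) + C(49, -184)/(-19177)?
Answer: 29550073/39658036 ≈ 0.74512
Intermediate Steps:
C(A, D) = 210 + A + D
-24784/(-33088) + C(49, -184)/(-19177) = -24784/(-33088) + (210 + 49 - 184)/(-19177) = -24784*(-1/33088) + 75*(-1/19177) = 1549/2068 - 75/19177 = 29550073/39658036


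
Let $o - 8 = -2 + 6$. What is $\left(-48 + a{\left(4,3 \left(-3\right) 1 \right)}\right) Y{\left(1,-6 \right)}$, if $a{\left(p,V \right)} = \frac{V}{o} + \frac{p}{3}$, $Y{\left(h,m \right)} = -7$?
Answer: $\frac{3983}{12} \approx 331.92$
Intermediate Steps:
$o = 12$ ($o = 8 + \left(-2 + 6\right) = 8 + 4 = 12$)
$a{\left(p,V \right)} = \frac{p}{3} + \frac{V}{12}$ ($a{\left(p,V \right)} = \frac{V}{12} + \frac{p}{3} = \frac{p}{3} + \frac{V}{12}$)
$\left(-48 + a{\left(4,3 \left(-3\right) 1 \right)}\right) Y{\left(1,-6 \right)} = \left(-48 + \left(\frac{1}{3} \cdot 4 + \frac{3 \left(-3\right) 1}{12}\right)\right) \left(-7\right) = \left(-48 + \left(\frac{4}{3} + \frac{\left(-9\right) 1}{12}\right)\right) \left(-7\right) = \left(-48 + \left(\frac{4}{3} + \frac{1}{12} \left(-9\right)\right)\right) \left(-7\right) = \left(-48 + \left(\frac{4}{3} - \frac{3}{4}\right)\right) \left(-7\right) = \left(-48 + \frac{7}{12}\right) \left(-7\right) = \left(- \frac{569}{12}\right) \left(-7\right) = \frac{3983}{12}$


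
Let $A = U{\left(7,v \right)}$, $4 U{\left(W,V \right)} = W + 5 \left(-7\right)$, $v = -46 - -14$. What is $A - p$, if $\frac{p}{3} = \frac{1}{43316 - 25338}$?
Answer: $- \frac{125849}{17978} \approx -7.0002$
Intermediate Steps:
$v = -32$ ($v = -46 + 14 = -32$)
$p = \frac{3}{17978}$ ($p = \frac{3}{43316 - 25338} = \frac{3}{17978} \approx 0.00016687$)
$U{\left(W,V \right)} = - \frac{35}{4} + \frac{W}{4}$ ($U{\left(W,V \right)} = \frac{W + 5 \left(-7\right)}{4} = \frac{W - 35}{4} = \frac{-35 + W}{4} = - \frac{35}{4} + \frac{W}{4}$)
$A = -7$ ($A = - \frac{35}{4} + \frac{1}{4} \cdot 7 = - \frac{35}{4} + \frac{7}{4} = -7$)
$A - p = -7 - \frac{3}{17978} = - \frac{125849}{17978}$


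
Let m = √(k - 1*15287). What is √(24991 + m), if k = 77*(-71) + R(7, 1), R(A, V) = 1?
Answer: √(24991 + I*√20753) ≈ 158.09 + 0.4556*I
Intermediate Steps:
k = -5466 (k = 77*(-71) + 1 = -5467 + 1 = -5466)
m = I*√20753 (m = √(-5466 - 1*15287) = √(-5466 - 15287) = √(-20753) = I*√20753 ≈ 144.06*I)
√(24991 + m) = √(24991 + I*√20753)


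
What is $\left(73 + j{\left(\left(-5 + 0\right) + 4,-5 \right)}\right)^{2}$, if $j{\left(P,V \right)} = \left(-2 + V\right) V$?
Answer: $11664$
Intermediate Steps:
$j{\left(P,V \right)} = V \left(-2 + V\right)$
$\left(73 + j{\left(\left(-5 + 0\right) + 4,-5 \right)}\right)^{2} = \left(73 - 5 \left(-2 - 5\right)\right)^{2} = \left(73 - -35\right)^{2} = \left(73 + 35\right)^{2} = 108^{2} = 11664$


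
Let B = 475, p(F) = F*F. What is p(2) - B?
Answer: -471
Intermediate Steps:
p(F) = F²
p(2) - B = 2² - 1*475 = 4 - 475 = -471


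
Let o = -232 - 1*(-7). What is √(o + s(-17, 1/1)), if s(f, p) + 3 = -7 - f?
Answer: I*√218 ≈ 14.765*I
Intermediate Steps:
s(f, p) = -10 - f (s(f, p) = -3 + (-7 - f) = -10 - f)
o = -225 (o = -232 + 7 = -225)
√(o + s(-17, 1/1)) = √(-225 + (-10 - 1*(-17))) = √(-225 + (-10 + 17)) = √(-225 + 7) = √(-218) = I*√218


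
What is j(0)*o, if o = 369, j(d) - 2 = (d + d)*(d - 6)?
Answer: 738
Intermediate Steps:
j(d) = 2 + 2*d*(-6 + d) (j(d) = 2 + (d + d)*(d - 6) = 2 + (2*d)*(-6 + d) = 2 + 2*d*(-6 + d))
j(0)*o = (2 - 12*0 + 2*0**2)*369 = (2 + 0 + 2*0)*369 = (2 + 0 + 0)*369 = 2*369 = 738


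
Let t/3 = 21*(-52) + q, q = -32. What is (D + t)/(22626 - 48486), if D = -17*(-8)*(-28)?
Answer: 359/1293 ≈ 0.27765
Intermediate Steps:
t = -3372 (t = 3*(21*(-52) - 32) = 3*(-1092 - 32) = 3*(-1124) = -3372)
D = -3808 (D = 136*(-28) = -3808)
(D + t)/(22626 - 48486) = (-3808 - 3372)/(22626 - 48486) = -7180/(-25860) = -7180*(-1/25860) = 359/1293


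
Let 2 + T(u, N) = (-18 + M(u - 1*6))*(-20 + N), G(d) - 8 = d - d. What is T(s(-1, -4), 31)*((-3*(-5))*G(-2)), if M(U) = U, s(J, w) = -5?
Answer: -38520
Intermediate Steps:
G(d) = 8 (G(d) = 8 + (d - d) = 8 + 0 = 8)
T(u, N) = -2 + (-24 + u)*(-20 + N) (T(u, N) = -2 + (-18 + (u - 1*6))*(-20 + N) = -2 + (-18 + (u - 6))*(-20 + N) = -2 + (-18 + (-6 + u))*(-20 + N) = -2 + (-24 + u)*(-20 + N))
T(s(-1, -4), 31)*((-3*(-5))*G(-2)) = (478 - 24*31 - 20*(-5) + 31*(-5))*(-3*(-5)*8) = (478 - 744 + 100 - 155)*(15*8) = -321*120 = -38520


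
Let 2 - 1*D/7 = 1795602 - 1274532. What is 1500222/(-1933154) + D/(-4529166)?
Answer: 64094586113/2188893842391 ≈ 0.029282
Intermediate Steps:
D = -3647476 (D = 14 - 7*(1795602 - 1274532) = 14 - 7*521070 = 14 - 3647490 = -3647476)
1500222/(-1933154) + D/(-4529166) = 1500222/(-1933154) - 3647476/(-4529166) = 1500222*(-1/1933154) - 3647476*(-1/4529166) = -750111/966577 + 1823738/2264583 = 64094586113/2188893842391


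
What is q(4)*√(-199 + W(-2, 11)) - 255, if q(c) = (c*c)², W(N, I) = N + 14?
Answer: -255 + 256*I*√187 ≈ -255.0 + 3500.7*I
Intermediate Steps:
W(N, I) = 14 + N
q(c) = c⁴ (q(c) = (c²)² = c⁴)
q(4)*√(-199 + W(-2, 11)) - 255 = 4⁴*√(-199 + (14 - 2)) - 255 = 256*√(-199 + 12) - 255 = 256*√(-187) - 255 = 256*(I*√187) - 255 = 256*I*√187 - 255 = -255 + 256*I*√187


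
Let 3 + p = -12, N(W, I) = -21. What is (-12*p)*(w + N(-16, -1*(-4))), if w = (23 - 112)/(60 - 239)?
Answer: -660600/179 ≈ -3690.5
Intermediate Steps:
p = -15 (p = -3 - 12 = -15)
w = 89/179 (w = -89/(-179) = -89*(-1/179) = 89/179 ≈ 0.49721)
(-12*p)*(w + N(-16, -1*(-4))) = (-12*(-15))*(89/179 - 21) = 180*(-3670/179) = -660600/179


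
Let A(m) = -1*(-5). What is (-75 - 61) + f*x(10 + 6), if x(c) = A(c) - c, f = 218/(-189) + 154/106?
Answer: -1395301/10017 ≈ -139.29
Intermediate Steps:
A(m) = 5
f = 2999/10017 (f = 218*(-1/189) + 154*(1/106) = -218/189 + 77/53 = 2999/10017 ≈ 0.29939)
x(c) = 5 - c
(-75 - 61) + f*x(10 + 6) = (-75 - 61) + 2999*(5 - (10 + 6))/10017 = -136 + 2999*(5 - 1*16)/10017 = -136 + 2999*(5 - 16)/10017 = -136 + (2999/10017)*(-11) = -136 - 32989/10017 = -1395301/10017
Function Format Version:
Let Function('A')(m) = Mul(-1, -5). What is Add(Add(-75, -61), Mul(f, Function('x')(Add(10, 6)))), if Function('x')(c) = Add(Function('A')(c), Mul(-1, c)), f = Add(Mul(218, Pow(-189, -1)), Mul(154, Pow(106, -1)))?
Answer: Rational(-1395301, 10017) ≈ -139.29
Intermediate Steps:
Function('A')(m) = 5
f = Rational(2999, 10017) (f = Add(Mul(218, Rational(-1, 189)), Mul(154, Rational(1, 106))) = Add(Rational(-218, 189), Rational(77, 53)) = Rational(2999, 10017) ≈ 0.29939)
Function('x')(c) = Add(5, Mul(-1, c))
Add(Add(-75, -61), Mul(f, Function('x')(Add(10, 6)))) = Add(Add(-75, -61), Mul(Rational(2999, 10017), Add(5, Mul(-1, Add(10, 6))))) = Add(-136, Mul(Rational(2999, 10017), Add(5, Mul(-1, 16)))) = Add(-136, Mul(Rational(2999, 10017), Add(5, -16))) = Add(-136, Mul(Rational(2999, 10017), -11)) = Add(-136, Rational(-32989, 10017)) = Rational(-1395301, 10017)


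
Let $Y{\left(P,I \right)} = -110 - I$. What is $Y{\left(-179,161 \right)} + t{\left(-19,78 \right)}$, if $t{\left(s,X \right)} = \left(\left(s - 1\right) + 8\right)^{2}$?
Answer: $-127$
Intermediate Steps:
$t{\left(s,X \right)} = \left(7 + s\right)^{2}$ ($t{\left(s,X \right)} = \left(\left(-1 + s\right) + 8\right)^{2} = \left(7 + s\right)^{2}$)
$Y{\left(-179,161 \right)} + t{\left(-19,78 \right)} = \left(-110 - 161\right) + \left(7 - 19\right)^{2} = \left(-110 - 161\right) + \left(-12\right)^{2} = -271 + 144 = -127$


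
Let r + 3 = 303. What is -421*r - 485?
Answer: -126785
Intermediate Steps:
r = 300 (r = -3 + 303 = 300)
-421*r - 485 = -421*300 - 485 = -126300 - 485 = -126785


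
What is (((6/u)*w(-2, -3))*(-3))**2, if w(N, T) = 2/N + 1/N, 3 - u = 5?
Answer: 729/4 ≈ 182.25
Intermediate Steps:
u = -2 (u = 3 - 1*5 = 3 - 5 = -2)
w(N, T) = 3/N (w(N, T) = 2/N + 1/N = 3/N)
(((6/u)*w(-2, -3))*(-3))**2 = (((6/(-2))*(3/(-2)))*(-3))**2 = (((6*(-1/2))*(3*(-1/2)))*(-3))**2 = (-3*(-3/2)*(-3))**2 = ((9/2)*(-3))**2 = (-27/2)**2 = 729/4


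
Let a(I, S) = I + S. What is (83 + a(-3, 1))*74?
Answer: 5994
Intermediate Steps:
(83 + a(-3, 1))*74 = (83 + (-3 + 1))*74 = (83 - 2)*74 = 81*74 = 5994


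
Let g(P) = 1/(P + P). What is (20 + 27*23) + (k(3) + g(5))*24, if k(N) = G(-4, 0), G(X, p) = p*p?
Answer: 3217/5 ≈ 643.40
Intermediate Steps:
g(P) = 1/(2*P)
G(X, p) = p²
k(N) = 0 (k(N) = 0² = 0)
(20 + 27*23) + (k(3) + g(5))*24 = (20 + 27*23) + (0 + (½)/5)*24 = (20 + 621) + (0 + (½)*(⅕))*24 = 641 + (0 + ⅒)*24 = 641 + (⅒)*24 = 641 + 12/5 = 3217/5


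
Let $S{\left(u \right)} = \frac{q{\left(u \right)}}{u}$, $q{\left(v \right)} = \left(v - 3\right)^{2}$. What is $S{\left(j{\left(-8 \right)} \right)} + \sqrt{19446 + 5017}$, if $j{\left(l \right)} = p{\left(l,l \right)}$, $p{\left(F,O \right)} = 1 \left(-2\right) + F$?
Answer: $- \frac{169}{10} + \sqrt{24463} \approx 139.51$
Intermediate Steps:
$q{\left(v \right)} = \left(-3 + v\right)^{2}$
$p{\left(F,O \right)} = -2 + F$
$j{\left(l \right)} = -2 + l$
$S{\left(u \right)} = \frac{\left(-3 + u\right)^{2}}{u}$
$S{\left(j{\left(-8 \right)} \right)} + \sqrt{19446 + 5017} = \frac{\left(-3 - 10\right)^{2}}{-2 - 8} + \sqrt{19446 + 5017} = \frac{\left(-3 - 10\right)^{2}}{-10} + \sqrt{24463} = - \frac{\left(-13\right)^{2}}{10} + \sqrt{24463} = \left(- \frac{1}{10}\right) 169 + \sqrt{24463} = - \frac{169}{10} + \sqrt{24463}$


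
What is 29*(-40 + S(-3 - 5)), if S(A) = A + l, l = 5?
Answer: -1247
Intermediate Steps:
S(A) = 5 + A (S(A) = A + 5 = 5 + A)
29*(-40 + S(-3 - 5)) = 29*(-40 + (5 + (-3 - 5))) = 29*(-40 + (5 - 8)) = 29*(-40 - 3) = 29*(-43) = -1247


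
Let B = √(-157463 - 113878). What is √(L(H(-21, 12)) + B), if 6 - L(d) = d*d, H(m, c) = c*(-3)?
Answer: √(-1290 + 3*I*√30149) ≈ 7.1134 + 36.614*I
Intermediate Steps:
B = 3*I*√30149 (B = √(-271341) = 3*I*√30149 ≈ 520.9*I)
H(m, c) = -3*c
L(d) = 6 - d² (L(d) = 6 - d*d = 6 - d²)
√(L(H(-21, 12)) + B) = √((6 - (-3*12)²) + 3*I*√30149) = √((6 - 1*(-36)²) + 3*I*√30149) = √((6 - 1*1296) + 3*I*√30149) = √((6 - 1296) + 3*I*√30149) = √(-1290 + 3*I*√30149)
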